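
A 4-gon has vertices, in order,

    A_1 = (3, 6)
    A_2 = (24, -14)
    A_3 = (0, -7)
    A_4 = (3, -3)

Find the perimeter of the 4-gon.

|A_1A_2| = √((21)² + (-20)²) = √841 = 29
|A_2A_3| = √((-24)² + (7)²) = √625 = 25
|A_3A_4| = √((3)² + (4)²) = √25 = 5
|A_4A_1| = √((0)² + (9)²) = √81 = 9
Perimeter = 29 + 25 + 5 + 9 = 68.

68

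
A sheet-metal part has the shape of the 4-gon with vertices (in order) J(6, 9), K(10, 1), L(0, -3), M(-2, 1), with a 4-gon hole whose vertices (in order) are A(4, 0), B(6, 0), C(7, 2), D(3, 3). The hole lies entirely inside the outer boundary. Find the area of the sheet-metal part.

Outer boundary:
Σ = (-84) + (-30) + (-6) + (-24) = -144
Area = |Σ|/2 = 72.
Hole:
Cross-terms: 0, 12, 15, -12  ⇒  Σ = 15
Area = |Σ|/2 = 7.5.
Net area = 72 − 7.5 = 64.5.

64.5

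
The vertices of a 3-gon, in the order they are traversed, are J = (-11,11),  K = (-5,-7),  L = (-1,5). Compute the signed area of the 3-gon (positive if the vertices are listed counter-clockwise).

72

Apply Gauss's area formula: 2A = Σ (x_i·y_{i+1} − x_{i+1}·y_i), indices taken mod 3.
J→K: (-11)(-7) − (-5)(11) = 132
K→L: (-5)(5) − (-1)(-7) = -32
L→J: (-1)(11) − (-11)(5) = 44
Σ = 144
Signed area = Σ/2 = 72 (positive ⇒ counter-clockwise traversal).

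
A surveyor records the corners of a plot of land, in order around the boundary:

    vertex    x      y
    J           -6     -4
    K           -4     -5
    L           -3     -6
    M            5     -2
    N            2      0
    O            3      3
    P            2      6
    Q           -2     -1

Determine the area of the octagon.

46.5

Apply the shoelace (surveyor's) formula: 2A = Σ (x_i·y_{i+1} − x_{i+1}·y_i), indices taken mod 8.
J→K: (-6)(-5) − (-4)(-4) = 14
K→L: (-4)(-6) − (-3)(-5) = 9
L→M: (-3)(-2) − (5)(-6) = 36
M→N: (5)(0) − (2)(-2) = 4
N→O: (2)(3) − (3)(0) = 6
O→P: (3)(6) − (2)(3) = 12
P→Q: (2)(-1) − (-2)(6) = 10
Q→J: (-2)(-4) − (-6)(-1) = 2
Σ = 93
Area = |Σ|/2 = 46.5.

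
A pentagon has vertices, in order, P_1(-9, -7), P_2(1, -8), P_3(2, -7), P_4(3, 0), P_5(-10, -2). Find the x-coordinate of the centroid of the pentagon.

-482/155

Apply the shoelace formula. First the cross-terms c_i = x_i·y_{i+1} − x_{i+1}·y_i:
  79, 9, 21, -6, 52  ⇒  2A = 155, A = 77.5.
Then Σ (x_i + x_{i+1})·c_i = -1446, so x̄ = -1446 / (6·77.5) = -482/155.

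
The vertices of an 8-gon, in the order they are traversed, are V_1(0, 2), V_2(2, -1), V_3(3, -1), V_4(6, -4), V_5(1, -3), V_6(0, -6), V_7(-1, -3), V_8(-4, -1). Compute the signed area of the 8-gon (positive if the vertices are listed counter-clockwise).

-27

Apply the shoelace (surveyor's) formula: 2A = Σ (x_i·y_{i+1} − x_{i+1}·y_i), indices taken mod 8.
Cross-terms: -4, 1, -6, -14, -6, -6, -11, -8  ⇒  Σ = -54
Signed area = Σ/2 = -27 (negative ⇒ clockwise traversal).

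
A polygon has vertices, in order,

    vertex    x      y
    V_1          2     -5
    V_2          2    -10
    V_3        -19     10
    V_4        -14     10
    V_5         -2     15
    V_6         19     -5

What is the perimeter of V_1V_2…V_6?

|V_1V_2| = √((0)² + (-5)²) = √25 = 5
|V_2V_3| = √((-21)² + (20)²) = √841 = 29
|V_3V_4| = √((5)² + (0)²) = √25 = 5
|V_4V_5| = √((12)² + (5)²) = √169 = 13
|V_5V_6| = √((21)² + (-20)²) = √841 = 29
|V_6V_1| = √((-17)² + (0)²) = √289 = 17
Perimeter = 5 + 29 + 5 + 13 + 29 + 17 = 98.

98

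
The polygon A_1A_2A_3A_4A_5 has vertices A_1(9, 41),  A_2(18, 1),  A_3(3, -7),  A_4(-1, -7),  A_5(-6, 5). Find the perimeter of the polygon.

114

|A_1A_2| = √((9)² + (-40)²) = √1681 = 41
|A_2A_3| = √((-15)² + (-8)²) = √289 = 17
|A_3A_4| = √((-4)² + (0)²) = √16 = 4
|A_4A_5| = √((-5)² + (12)²) = √169 = 13
|A_5A_1| = √((15)² + (36)²) = √1521 = 39
Perimeter = 41 + 17 + 4 + 13 + 39 = 114.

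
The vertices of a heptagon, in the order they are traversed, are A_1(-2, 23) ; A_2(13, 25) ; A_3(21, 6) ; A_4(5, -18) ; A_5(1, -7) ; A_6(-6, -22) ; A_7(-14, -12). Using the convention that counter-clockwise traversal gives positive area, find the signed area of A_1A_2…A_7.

-933.5

Σ = (-349) + (-447) + (-408) + (-17) + (-64) + (-236) + (-346) = -1867
Signed area = Σ/2 = -933.5 (negative ⇒ clockwise traversal).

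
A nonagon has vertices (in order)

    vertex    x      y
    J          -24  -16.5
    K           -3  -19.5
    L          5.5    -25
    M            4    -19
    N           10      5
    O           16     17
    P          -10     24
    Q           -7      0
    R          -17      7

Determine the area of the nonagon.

1008.875

Apply the surveyor's formula: 2A = Σ (x_i·y_{i+1} − x_{i+1}·y_i), indices taken mod 9.
Σ = (418.5) + (182.25) + (-4.5) + (210) + (90) + (554) + (168) + (-49) + (448.5) = 2017.75
Area = |Σ|/2 = 1008.875.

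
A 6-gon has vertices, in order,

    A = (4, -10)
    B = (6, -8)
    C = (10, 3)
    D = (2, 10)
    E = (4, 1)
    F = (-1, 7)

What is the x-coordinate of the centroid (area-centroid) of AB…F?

Apply the shoelace (surveyor's) formula. First the cross-terms c_i = x_i·y_{i+1} − x_{i+1}·y_i:
  28, 98, 94, -38, 29, -18  ⇒  2A = 193, A = 96.5.
Then Σ (x_i + x_{i+1})·c_i = 2781, so x̄ = 2781 / (6·96.5) = 927/193.

927/193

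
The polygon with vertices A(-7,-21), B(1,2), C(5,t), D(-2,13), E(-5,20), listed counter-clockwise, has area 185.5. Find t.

13

The doubled signed area Σ (x_i y_{i+1} − x_{i+1} y_i) is linear in t.
With t=0 it equals 332; the coefficient of t is 3 (from the two edges through C).
So 3·t + 332 = 2·185.5 = 371 ⇒ t = 13.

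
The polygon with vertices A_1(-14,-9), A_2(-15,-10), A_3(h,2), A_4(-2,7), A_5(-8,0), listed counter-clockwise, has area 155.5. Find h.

12

Write out the shoelace sum; only the two edges meeting at A_3 involve h:
2·Area = [((-15)·2 − h·(-10)) + (h·7 − (-2)·2)] + 133
       = 17·h + 107 = 311
⇒ h = 12.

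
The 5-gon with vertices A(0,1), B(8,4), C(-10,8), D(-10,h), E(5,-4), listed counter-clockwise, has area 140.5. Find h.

-4

The doubled signed area Σ (x_i y_{i+1} − x_{i+1} y_i) is linear in h.
With h=0 it equals 221; the coefficient of h is -15 (from the two edges through D).
So -15·h + 221 = 2·140.5 = 281 ⇒ h = -4.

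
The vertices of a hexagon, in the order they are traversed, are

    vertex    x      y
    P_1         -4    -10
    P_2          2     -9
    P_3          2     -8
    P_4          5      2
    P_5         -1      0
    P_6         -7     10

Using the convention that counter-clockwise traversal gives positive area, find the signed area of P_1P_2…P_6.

Cross-terms: 56, 2, 44, 2, -10, 110  ⇒  Σ = 204
Signed area = Σ/2 = 102 (positive ⇒ counter-clockwise traversal).

102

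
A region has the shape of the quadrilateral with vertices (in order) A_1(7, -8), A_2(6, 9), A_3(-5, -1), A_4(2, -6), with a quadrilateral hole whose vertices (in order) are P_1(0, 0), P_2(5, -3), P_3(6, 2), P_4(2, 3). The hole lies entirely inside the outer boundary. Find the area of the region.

Outer boundary:
Apply the shoelace formula: 2A = Σ (x_i·y_{i+1} − x_{i+1}·y_i), indices taken mod 4.
Cross-terms: 111, 39, 32, 26  ⇒  Σ = 208
Area = |Σ|/2 = 104.
Hole:
Apply the shoelace (surveyor's) formula: 2A = Σ (x_i·y_{i+1} − x_{i+1}·y_i), indices taken mod 4.
P_1→P_2: (0)(-3) − (5)(0) = 0
P_2→P_3: (5)(2) − (6)(-3) = 28
P_3→P_4: (6)(3) − (2)(2) = 14
P_4→P_1: (2)(0) − (0)(3) = 0
Σ = 42
Area = |Σ|/2 = 21.
Net area = 104 − 21 = 83.

83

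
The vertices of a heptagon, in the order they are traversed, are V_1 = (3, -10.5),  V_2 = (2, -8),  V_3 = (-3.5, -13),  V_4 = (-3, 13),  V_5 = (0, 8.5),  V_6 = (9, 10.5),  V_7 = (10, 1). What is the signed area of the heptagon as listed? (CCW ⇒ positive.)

-223.75

Apply the shoelace (surveyor's) formula: 2A = Σ (x_i·y_{i+1} − x_{i+1}·y_i), indices taken mod 7.
V_1→V_2: (3)(-8) − (2)(-10.5) = -3
V_2→V_3: (2)(-13) − (-3.5)(-8) = -54
V_3→V_4: (-3.5)(13) − (-3)(-13) = -84.5
V_4→V_5: (-3)(8.5) − (0)(13) = -25.5
V_5→V_6: (0)(10.5) − (9)(8.5) = -76.5
V_6→V_7: (9)(1) − (10)(10.5) = -96
V_7→V_1: (10)(-10.5) − (3)(1) = -108
Σ = -447.5
Signed area = Σ/2 = -223.75 (negative ⇒ clockwise traversal).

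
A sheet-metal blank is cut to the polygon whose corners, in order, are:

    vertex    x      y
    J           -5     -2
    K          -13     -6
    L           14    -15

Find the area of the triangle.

Σ = (4) + (279) + (-103) = 180
Area = |Σ|/2 = 90.

90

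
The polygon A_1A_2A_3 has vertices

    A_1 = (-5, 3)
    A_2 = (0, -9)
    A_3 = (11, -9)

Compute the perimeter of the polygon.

44

|A_1A_2| = √((5)² + (-12)²) = √169 = 13
|A_2A_3| = √((11)² + (0)²) = √121 = 11
|A_3A_1| = √((-16)² + (12)²) = √400 = 20
Perimeter = 13 + 11 + 20 = 44.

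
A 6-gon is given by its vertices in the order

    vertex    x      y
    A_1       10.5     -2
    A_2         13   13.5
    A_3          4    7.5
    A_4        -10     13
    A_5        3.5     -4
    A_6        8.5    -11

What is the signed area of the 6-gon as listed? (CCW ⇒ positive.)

Apply the shoelace formula: 2A = Σ (x_i·y_{i+1} − x_{i+1}·y_i), indices taken mod 6.
Σ = (167.75) + (43.5) + (127) + (-5.5) + (-4.5) + (98.5) = 426.75
Signed area = Σ/2 = 213.375 (positive ⇒ counter-clockwise traversal).

213.375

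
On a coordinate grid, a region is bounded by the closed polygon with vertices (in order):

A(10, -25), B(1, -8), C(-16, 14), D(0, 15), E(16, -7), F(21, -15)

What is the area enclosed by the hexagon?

558.5

Apply the surveyor's formula: 2A = Σ (x_i·y_{i+1} − x_{i+1}·y_i), indices taken mod 6.
A→B: (10)(-8) − (1)(-25) = -55
B→C: (1)(14) − (-16)(-8) = -114
C→D: (-16)(15) − (0)(14) = -240
D→E: (0)(-7) − (16)(15) = -240
E→F: (16)(-15) − (21)(-7) = -93
F→A: (21)(-25) − (10)(-15) = -375
Σ = -1117
Area = |Σ|/2 = 558.5.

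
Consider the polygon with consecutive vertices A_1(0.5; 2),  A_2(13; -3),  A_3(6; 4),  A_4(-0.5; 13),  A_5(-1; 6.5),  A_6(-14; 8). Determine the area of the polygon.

91.625

Apply the shoelace formula: 2A = Σ (x_i·y_{i+1} − x_{i+1}·y_i), indices taken mod 6.
Cross-terms: -27.5, 70, 80, 9.75, 83, -32  ⇒  Σ = 183.25
Area = |Σ|/2 = 91.625.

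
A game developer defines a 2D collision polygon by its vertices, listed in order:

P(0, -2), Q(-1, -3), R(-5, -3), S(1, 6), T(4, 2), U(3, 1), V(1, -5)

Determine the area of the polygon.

41.5

Apply Gauss's area formula: 2A = Σ (x_i·y_{i+1} − x_{i+1}·y_i), indices taken mod 7.
P→Q: (0)(-3) − (-1)(-2) = -2
Q→R: (-1)(-3) − (-5)(-3) = -12
R→S: (-5)(6) − (1)(-3) = -27
S→T: (1)(2) − (4)(6) = -22
T→U: (4)(1) − (3)(2) = -2
U→V: (3)(-5) − (1)(1) = -16
V→P: (1)(-2) − (0)(-5) = -2
Σ = -83
Area = |Σ|/2 = 41.5.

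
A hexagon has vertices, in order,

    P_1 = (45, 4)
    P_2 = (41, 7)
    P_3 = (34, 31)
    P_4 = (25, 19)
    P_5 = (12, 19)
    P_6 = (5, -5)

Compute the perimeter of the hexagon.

124

|P_1P_2| = √((-4)² + (3)²) = √25 = 5
|P_2P_3| = √((-7)² + (24)²) = √625 = 25
|P_3P_4| = √((-9)² + (-12)²) = √225 = 15
|P_4P_5| = √((-13)² + (0)²) = √169 = 13
|P_5P_6| = √((-7)² + (-24)²) = √625 = 25
|P_6P_1| = √((40)² + (9)²) = √1681 = 41
Perimeter = 5 + 25 + 15 + 13 + 25 + 41 = 124.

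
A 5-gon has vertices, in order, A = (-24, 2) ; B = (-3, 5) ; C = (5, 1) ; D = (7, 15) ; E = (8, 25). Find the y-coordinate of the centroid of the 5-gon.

2106/199

Apply the surveyor's formula. First the cross-terms c_i = x_i·y_{i+1} − x_{i+1}·y_i:
  -114, -28, 68, 55, 616  ⇒  2A = 597, A = 298.5.
Then Σ (y_i + y_{i+1})·c_i = 18954, so ȳ = 18954 / (6·298.5) = 2106/199.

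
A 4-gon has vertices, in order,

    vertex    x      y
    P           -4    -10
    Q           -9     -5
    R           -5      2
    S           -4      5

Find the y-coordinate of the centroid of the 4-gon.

-76/21

Apply the surveyor's formula. First the cross-terms c_i = x_i·y_{i+1} − x_{i+1}·y_i:
  -70, -43, -17, 60  ⇒  2A = -70, A = -35.
Then Σ (y_i + y_{i+1})·c_i = 760, so ȳ = 760 / (6·(-35)) = -76/21.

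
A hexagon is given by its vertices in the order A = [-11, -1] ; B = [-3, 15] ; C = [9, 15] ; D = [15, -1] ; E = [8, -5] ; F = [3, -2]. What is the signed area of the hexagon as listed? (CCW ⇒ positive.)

Apply the shoelace formula: 2A = Σ (x_i·y_{i+1} − x_{i+1}·y_i), indices taken mod 6.
A→B: (-11)(15) − (-3)(-1) = -168
B→C: (-3)(15) − (9)(15) = -180
C→D: (9)(-1) − (15)(15) = -234
D→E: (15)(-5) − (8)(-1) = -67
E→F: (8)(-2) − (3)(-5) = -1
F→A: (3)(-1) − (-11)(-2) = -25
Σ = -675
Signed area = Σ/2 = -337.5 (negative ⇒ clockwise traversal).

-337.5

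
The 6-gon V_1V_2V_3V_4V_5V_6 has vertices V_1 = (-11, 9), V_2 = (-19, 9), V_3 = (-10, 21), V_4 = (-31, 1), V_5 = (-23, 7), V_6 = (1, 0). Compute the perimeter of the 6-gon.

|V_1V_2| = √((-8)² + (0)²) = √64 = 8
|V_2V_3| = √((9)² + (12)²) = √225 = 15
|V_3V_4| = √((-21)² + (-20)²) = √841 = 29
|V_4V_5| = √((8)² + (6)²) = √100 = 10
|V_5V_6| = √((24)² + (-7)²) = √625 = 25
|V_6V_1| = √((-12)² + (9)²) = √225 = 15
Perimeter = 8 + 15 + 29 + 10 + 25 + 15 = 102.

102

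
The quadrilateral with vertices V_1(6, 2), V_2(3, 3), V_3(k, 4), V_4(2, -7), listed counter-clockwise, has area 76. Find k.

-9

The doubled signed area Σ (x_i y_{i+1} − x_{i+1} y_i) is linear in k.
With k=0 it equals 62; the coefficient of k is -10 (from the two edges through V_3).
So -10·k + 62 = 2·76 = 152 ⇒ k = -9.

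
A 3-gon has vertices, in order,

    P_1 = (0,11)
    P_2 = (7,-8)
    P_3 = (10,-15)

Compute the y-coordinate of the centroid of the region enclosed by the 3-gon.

-4

Apply the surveyor's formula. First the cross-terms c_i = x_i·y_{i+1} − x_{i+1}·y_i:
  -77, -25, 110  ⇒  2A = 8, A = 4.
Then Σ (y_i + y_{i+1})·c_i = -96, so ȳ = -96 / (6·4) = -4.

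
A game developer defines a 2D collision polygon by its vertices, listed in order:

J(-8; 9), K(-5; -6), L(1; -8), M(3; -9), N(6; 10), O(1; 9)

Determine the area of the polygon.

181.5

Apply the surveyor's formula: 2A = Σ (x_i·y_{i+1} − x_{i+1}·y_i), indices taken mod 6.
Σ = (93) + (46) + (15) + (84) + (44) + (81) = 363
Area = |Σ|/2 = 181.5.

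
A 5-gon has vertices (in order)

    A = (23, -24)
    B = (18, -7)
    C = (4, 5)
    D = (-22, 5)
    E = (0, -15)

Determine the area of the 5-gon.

597

Apply the shoelace formula: 2A = Σ (x_i·y_{i+1} − x_{i+1}·y_i), indices taken mod 5.
A→B: (23)(-7) − (18)(-24) = 271
B→C: (18)(5) − (4)(-7) = 118
C→D: (4)(5) − (-22)(5) = 130
D→E: (-22)(-15) − (0)(5) = 330
E→A: (0)(-24) − (23)(-15) = 345
Σ = 1194
Area = |Σ|/2 = 597.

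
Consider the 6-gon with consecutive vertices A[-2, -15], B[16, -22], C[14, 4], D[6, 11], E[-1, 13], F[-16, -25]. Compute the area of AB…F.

Apply the shoelace formula: 2A = Σ (x_i·y_{i+1} − x_{i+1}·y_i), indices taken mod 6.
Cross-terms: 284, 372, 130, 89, 233, 190  ⇒  Σ = 1298
Area = |Σ|/2 = 649.

649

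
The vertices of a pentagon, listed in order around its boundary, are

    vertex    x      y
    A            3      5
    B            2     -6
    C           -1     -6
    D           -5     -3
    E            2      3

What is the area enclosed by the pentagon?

Apply the surveyor's formula: 2A = Σ (x_i·y_{i+1} − x_{i+1}·y_i), indices taken mod 5.
Σ = (-28) + (-18) + (-27) + (-9) + (1) = -81
Area = |Σ|/2 = 40.5.

40.5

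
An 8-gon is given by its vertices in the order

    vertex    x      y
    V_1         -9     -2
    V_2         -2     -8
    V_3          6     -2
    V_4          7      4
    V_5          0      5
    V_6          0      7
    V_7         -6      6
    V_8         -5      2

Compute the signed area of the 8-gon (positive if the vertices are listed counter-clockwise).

140.5

Apply the shoelace (surveyor's) formula: 2A = Σ (x_i·y_{i+1} − x_{i+1}·y_i), indices taken mod 8.
Σ = (68) + (52) + (38) + (35) + (0) + (42) + (18) + (28) = 281
Signed area = Σ/2 = 140.5 (positive ⇒ counter-clockwise traversal).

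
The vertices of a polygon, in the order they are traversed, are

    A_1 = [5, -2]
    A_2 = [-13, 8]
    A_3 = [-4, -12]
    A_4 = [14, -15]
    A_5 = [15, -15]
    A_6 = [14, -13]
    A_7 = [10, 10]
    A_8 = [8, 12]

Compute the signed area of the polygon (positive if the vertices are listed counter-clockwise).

347

Apply the shoelace formula: 2A = Σ (x_i·y_{i+1} − x_{i+1}·y_i), indices taken mod 8.
Σ = (14) + (188) + (228) + (15) + (15) + (270) + (40) + (-76) = 694
Signed area = Σ/2 = 347 (positive ⇒ counter-clockwise traversal).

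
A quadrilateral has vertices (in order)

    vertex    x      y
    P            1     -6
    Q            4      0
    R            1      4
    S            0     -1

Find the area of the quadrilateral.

20

Apply Gauss's area formula: 2A = Σ (x_i·y_{i+1} − x_{i+1}·y_i), indices taken mod 4.
Σ = (24) + (16) + (-1) + (1) = 40
Area = |Σ|/2 = 20.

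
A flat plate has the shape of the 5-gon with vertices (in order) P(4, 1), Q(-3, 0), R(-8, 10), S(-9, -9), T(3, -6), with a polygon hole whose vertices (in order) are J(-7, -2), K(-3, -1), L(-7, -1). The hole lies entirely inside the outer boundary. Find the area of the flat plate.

Outer boundary:
Apply the shoelace formula: 2A = Σ (x_i·y_{i+1} − x_{i+1}·y_i), indices taken mod 5.
P→Q: (4)(0) − (-3)(1) = 3
Q→R: (-3)(10) − (-8)(0) = -30
R→S: (-8)(-9) − (-9)(10) = 162
S→T: (-9)(-6) − (3)(-9) = 81
T→P: (3)(1) − (4)(-6) = 27
Σ = 243
Area = |Σ|/2 = 121.5.
Hole:
J→K: (-7)(-1) − (-3)(-2) = 1
K→L: (-3)(-1) − (-7)(-1) = -4
L→J: (-7)(-2) − (-7)(-1) = 7
Σ = 4
Area = |Σ|/2 = 2.
Net area = 121.5 − 2 = 119.5.

119.5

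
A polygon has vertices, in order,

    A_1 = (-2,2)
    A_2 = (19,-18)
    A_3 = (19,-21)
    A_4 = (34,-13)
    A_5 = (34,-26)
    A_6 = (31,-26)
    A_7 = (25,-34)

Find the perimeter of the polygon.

120

|A_1A_2| = √((21)² + (-20)²) = √841 = 29
|A_2A_3| = √((0)² + (-3)²) = √9 = 3
|A_3A_4| = √((15)² + (8)²) = √289 = 17
|A_4A_5| = √((0)² + (-13)²) = √169 = 13
|A_5A_6| = √((-3)² + (0)²) = √9 = 3
|A_6A_7| = √((-6)² + (-8)²) = √100 = 10
|A_7A_1| = √((-27)² + (36)²) = √2025 = 45
Perimeter = 29 + 3 + 17 + 13 + 3 + 10 + 45 = 120.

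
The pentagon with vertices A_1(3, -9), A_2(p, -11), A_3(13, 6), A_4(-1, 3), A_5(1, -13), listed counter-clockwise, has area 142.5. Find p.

6

Write out the shoelace sum; only the two edges meeting at A_2 involve p:
2·Area = [(3·(-11) − p·(-9)) + (p·6 − 13·(-11))] + 85
       = 15·p + 195 = 285
⇒ p = 6.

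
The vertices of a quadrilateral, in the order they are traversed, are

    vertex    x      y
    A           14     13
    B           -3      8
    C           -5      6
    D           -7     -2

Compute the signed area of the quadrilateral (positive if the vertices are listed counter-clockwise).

81

Apply the surveyor's formula: 2A = Σ (x_i·y_{i+1} − x_{i+1}·y_i), indices taken mod 4.
A→B: (14)(8) − (-3)(13) = 151
B→C: (-3)(6) − (-5)(8) = 22
C→D: (-5)(-2) − (-7)(6) = 52
D→A: (-7)(13) − (14)(-2) = -63
Σ = 162
Signed area = Σ/2 = 81 (positive ⇒ counter-clockwise traversal).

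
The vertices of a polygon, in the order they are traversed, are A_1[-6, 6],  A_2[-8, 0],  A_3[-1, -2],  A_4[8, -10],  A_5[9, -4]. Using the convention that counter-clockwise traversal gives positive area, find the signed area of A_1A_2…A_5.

89

Apply the surveyor's formula: 2A = Σ (x_i·y_{i+1} − x_{i+1}·y_i), indices taken mod 5.
Σ = (48) + (16) + (26) + (58) + (30) = 178
Signed area = Σ/2 = 89 (positive ⇒ counter-clockwise traversal).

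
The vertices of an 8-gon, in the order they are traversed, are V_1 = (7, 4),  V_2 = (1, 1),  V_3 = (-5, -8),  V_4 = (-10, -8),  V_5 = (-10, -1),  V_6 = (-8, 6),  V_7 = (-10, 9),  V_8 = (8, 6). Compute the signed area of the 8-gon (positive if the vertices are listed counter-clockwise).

-166

Cross-terms: 3, -3, -40, -70, -68, -12, -132, -10  ⇒  Σ = -332
Signed area = Σ/2 = -166 (negative ⇒ clockwise traversal).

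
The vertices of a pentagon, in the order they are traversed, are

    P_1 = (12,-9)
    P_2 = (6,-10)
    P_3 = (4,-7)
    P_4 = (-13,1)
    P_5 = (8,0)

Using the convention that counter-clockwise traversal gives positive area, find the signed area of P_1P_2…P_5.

Apply Gauss's area formula: 2A = Σ (x_i·y_{i+1} − x_{i+1}·y_i), indices taken mod 5.
P_1→P_2: (12)(-10) − (6)(-9) = -66
P_2→P_3: (6)(-7) − (4)(-10) = -2
P_3→P_4: (4)(1) − (-13)(-7) = -87
P_4→P_5: (-13)(0) − (8)(1) = -8
P_5→P_1: (8)(-9) − (12)(0) = -72
Σ = -235
Signed area = Σ/2 = -117.5 (negative ⇒ clockwise traversal).

-117.5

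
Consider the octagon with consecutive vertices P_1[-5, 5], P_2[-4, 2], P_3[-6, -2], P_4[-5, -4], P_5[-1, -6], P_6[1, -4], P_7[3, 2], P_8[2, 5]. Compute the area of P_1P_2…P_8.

70

P_1→P_2: (-5)(2) − (-4)(5) = 10
P_2→P_3: (-4)(-2) − (-6)(2) = 20
P_3→P_4: (-6)(-4) − (-5)(-2) = 14
P_4→P_5: (-5)(-6) − (-1)(-4) = 26
P_5→P_6: (-1)(-4) − (1)(-6) = 10
P_6→P_7: (1)(2) − (3)(-4) = 14
P_7→P_8: (3)(5) − (2)(2) = 11
P_8→P_1: (2)(5) − (-5)(5) = 35
Σ = 140
Area = |Σ|/2 = 70.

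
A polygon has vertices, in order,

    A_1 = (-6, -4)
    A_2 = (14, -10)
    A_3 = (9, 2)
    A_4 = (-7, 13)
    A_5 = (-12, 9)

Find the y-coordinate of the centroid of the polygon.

Apply the surveyor's formula. First the cross-terms c_i = x_i·y_{i+1} − x_{i+1}·y_i:
  116, 118, 131, 93, 102  ⇒  2A = 560, A = 280.
Then Σ (y_i + y_{i+1})·c_i = 1953, so ȳ = 1953 / (6·280) = 1.1625.

1.1625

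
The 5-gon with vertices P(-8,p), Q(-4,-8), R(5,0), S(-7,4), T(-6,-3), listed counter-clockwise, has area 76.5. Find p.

-4

The doubled signed area Σ (x_i y_{i+1} − x_{i+1} y_i) is linear in p.
With p=0 it equals 145; the coefficient of p is -2 (from the two edges through P).
So -2·p + 145 = 2·76.5 = 153 ⇒ p = -4.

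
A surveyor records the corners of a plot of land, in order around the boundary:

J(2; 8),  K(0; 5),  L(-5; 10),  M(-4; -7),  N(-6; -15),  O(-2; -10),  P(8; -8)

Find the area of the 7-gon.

167

Cross-terms: 10, 25, 75, 18, 30, 96, 80  ⇒  Σ = 334
Area = |Σ|/2 = 167.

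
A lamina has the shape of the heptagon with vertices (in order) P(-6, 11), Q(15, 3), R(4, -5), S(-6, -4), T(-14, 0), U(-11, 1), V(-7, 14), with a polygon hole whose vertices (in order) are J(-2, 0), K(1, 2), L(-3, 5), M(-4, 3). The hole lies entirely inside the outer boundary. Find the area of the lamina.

Outer boundary:
Apply the shoelace (surveyor's) formula: 2A = Σ (x_i·y_{i+1} − x_{i+1}·y_i), indices taken mod 7.
P→Q: (-6)(3) − (15)(11) = -183
Q→R: (15)(-5) − (4)(3) = -87
R→S: (4)(-4) − (-6)(-5) = -46
S→T: (-6)(0) − (-14)(-4) = -56
T→U: (-14)(1) − (-11)(0) = -14
U→V: (-11)(14) − (-7)(1) = -147
V→P: (-7)(11) − (-6)(14) = 7
Σ = -526
Area = |Σ|/2 = 263.
Hole:
Σ = (-4) + (11) + (11) + (6) = 24
Area = |Σ|/2 = 12.
Net area = 263 − 12 = 251.

251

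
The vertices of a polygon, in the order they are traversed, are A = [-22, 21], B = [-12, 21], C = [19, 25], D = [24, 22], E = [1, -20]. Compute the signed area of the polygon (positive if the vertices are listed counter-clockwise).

-1006

Cross-terms: -210, -699, -182, -502, -419  ⇒  Σ = -2012
Signed area = Σ/2 = -1006 (negative ⇒ clockwise traversal).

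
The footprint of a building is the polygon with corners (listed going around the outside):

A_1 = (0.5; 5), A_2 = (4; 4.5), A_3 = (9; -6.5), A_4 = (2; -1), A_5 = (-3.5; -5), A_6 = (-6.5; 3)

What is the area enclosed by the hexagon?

85.375

Σ = (-17.75) + (-66.5) + (4) + (-13.5) + (-43) + (-34) = -170.75
Area = |Σ|/2 = 85.375.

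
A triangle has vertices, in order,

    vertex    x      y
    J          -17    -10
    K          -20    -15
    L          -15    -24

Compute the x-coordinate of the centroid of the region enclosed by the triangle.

Apply the surveyor's formula. First the cross-terms c_i = x_i·y_{i+1} − x_{i+1}·y_i:
  55, 255, -258  ⇒  2A = 52, A = 26.
Then Σ (x_i + x_{i+1})·c_i = -2704, so x̄ = -2704 / (6·26) = -52/3.

-52/3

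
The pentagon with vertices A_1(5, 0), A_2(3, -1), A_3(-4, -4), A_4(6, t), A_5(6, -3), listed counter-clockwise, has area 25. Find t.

-5

Write out the shoelace sum; only the two edges meeting at A_4 involve t:
2·Area = [((-4)·t − 6·(-4)) + (6·(-3) − 6·t)] + -6
       = -10·t + 0 = 50
⇒ t = -5.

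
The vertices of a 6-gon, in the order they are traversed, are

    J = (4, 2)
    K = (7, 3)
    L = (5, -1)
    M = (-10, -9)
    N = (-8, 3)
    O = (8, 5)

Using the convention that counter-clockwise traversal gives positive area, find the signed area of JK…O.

-124.5

Apply the shoelace formula: 2A = Σ (x_i·y_{i+1} − x_{i+1}·y_i), indices taken mod 6.
Σ = (-2) + (-22) + (-55) + (-102) + (-64) + (-4) = -249
Signed area = Σ/2 = -124.5 (negative ⇒ clockwise traversal).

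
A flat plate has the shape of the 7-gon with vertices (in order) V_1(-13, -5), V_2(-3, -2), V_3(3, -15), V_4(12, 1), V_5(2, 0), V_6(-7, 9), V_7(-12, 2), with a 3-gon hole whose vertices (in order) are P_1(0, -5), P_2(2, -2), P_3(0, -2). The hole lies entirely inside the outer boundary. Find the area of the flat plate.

Outer boundary:
V_1→V_2: (-13)(-2) − (-3)(-5) = 11
V_2→V_3: (-3)(-15) − (3)(-2) = 51
V_3→V_4: (3)(1) − (12)(-15) = 183
V_4→V_5: (12)(0) − (2)(1) = -2
V_5→V_6: (2)(9) − (-7)(0) = 18
V_6→V_7: (-7)(2) − (-12)(9) = 94
V_7→V_1: (-12)(-5) − (-13)(2) = 86
Σ = 441
Area = |Σ|/2 = 220.5.
Hole:
Apply the shoelace (surveyor's) formula: 2A = Σ (x_i·y_{i+1} − x_{i+1}·y_i), indices taken mod 3.
P_1→P_2: (0)(-2) − (2)(-5) = 10
P_2→P_3: (2)(-2) − (0)(-2) = -4
P_3→P_1: (0)(-5) − (0)(-2) = 0
Σ = 6
Area = |Σ|/2 = 3.
Net area = 220.5 − 3 = 217.5.

217.5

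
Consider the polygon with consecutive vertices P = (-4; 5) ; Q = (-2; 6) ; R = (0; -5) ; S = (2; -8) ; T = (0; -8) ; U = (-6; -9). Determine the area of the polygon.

Apply the shoelace formula: 2A = Σ (x_i·y_{i+1} − x_{i+1}·y_i), indices taken mod 6.
Σ = (-14) + (10) + (10) + (-16) + (-48) + (-66) = -124
Area = |Σ|/2 = 62.

62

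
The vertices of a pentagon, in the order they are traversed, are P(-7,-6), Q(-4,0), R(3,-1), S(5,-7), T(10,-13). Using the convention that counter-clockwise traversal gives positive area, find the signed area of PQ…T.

-91

Cross-terms: -24, 4, -16, 5, -151  ⇒  Σ = -182
Signed area = Σ/2 = -91 (negative ⇒ clockwise traversal).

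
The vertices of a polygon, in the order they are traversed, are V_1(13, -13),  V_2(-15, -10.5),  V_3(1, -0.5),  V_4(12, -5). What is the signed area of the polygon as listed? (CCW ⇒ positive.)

Σ = (-331.5) + (18) + (1) + (-91) = -403.5
Signed area = Σ/2 = -201.75 (negative ⇒ clockwise traversal).

-201.75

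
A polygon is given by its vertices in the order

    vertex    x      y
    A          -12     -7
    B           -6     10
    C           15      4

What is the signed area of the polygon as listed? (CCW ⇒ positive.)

Cross-terms: -162, -174, -57  ⇒  Σ = -393
Signed area = Σ/2 = -196.5 (negative ⇒ clockwise traversal).

-196.5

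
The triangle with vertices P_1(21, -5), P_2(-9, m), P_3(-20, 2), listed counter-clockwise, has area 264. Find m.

Write out the shoelace sum; only the two edges meeting at P_2 involve m:
2·Area = [(21·m − (-9)·(-5)) + ((-9)·2 − (-20)·m)] + 58
       = 41·m + -5 = 528
⇒ m = 13.

13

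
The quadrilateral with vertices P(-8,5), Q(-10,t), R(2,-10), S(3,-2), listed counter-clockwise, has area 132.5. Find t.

-9

The doubled signed area Σ (x_i y_{i+1} − x_{i+1} y_i) is linear in t.
With t=0 it equals 175; the coefficient of t is -10 (from the two edges through Q).
So -10·t + 175 = 2·132.5 = 265 ⇒ t = -9.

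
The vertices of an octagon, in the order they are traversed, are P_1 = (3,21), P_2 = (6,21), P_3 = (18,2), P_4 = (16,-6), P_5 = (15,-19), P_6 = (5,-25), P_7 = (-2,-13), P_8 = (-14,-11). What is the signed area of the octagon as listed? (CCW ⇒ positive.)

-799.5

Apply Gauss's area formula: 2A = Σ (x_i·y_{i+1} − x_{i+1}·y_i), indices taken mod 8.
Σ = (-63) + (-366) + (-140) + (-214) + (-280) + (-115) + (-160) + (-261) = -1599
Signed area = Σ/2 = -799.5 (negative ⇒ clockwise traversal).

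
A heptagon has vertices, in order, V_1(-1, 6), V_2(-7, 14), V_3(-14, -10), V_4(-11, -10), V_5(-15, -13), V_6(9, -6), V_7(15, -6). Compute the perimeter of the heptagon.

|V_1V_2| = √((-6)² + (8)²) = √100 = 10
|V_2V_3| = √((-7)² + (-24)²) = √625 = 25
|V_3V_4| = √((3)² + (0)²) = √9 = 3
|V_4V_5| = √((-4)² + (-3)²) = √25 = 5
|V_5V_6| = √((24)² + (7)²) = √625 = 25
|V_6V_7| = √((6)² + (0)²) = √36 = 6
|V_7V_1| = √((-16)² + (12)²) = √400 = 20
Perimeter = 10 + 25 + 3 + 5 + 25 + 6 + 20 = 94.

94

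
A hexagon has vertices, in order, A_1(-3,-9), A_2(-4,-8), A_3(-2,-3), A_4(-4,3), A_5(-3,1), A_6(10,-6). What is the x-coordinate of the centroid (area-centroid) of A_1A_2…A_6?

173/129

Apply Gauss's area formula. First the cross-terms c_i = x_i·y_{i+1} − x_{i+1}·y_i:
  -12, -4, -18, 5, 8, -108  ⇒  2A = -129, A = -64.5.
Then Σ (x_i + x_{i+1})·c_i = -519, so x̄ = -519 / (6·(-64.5)) = 173/129.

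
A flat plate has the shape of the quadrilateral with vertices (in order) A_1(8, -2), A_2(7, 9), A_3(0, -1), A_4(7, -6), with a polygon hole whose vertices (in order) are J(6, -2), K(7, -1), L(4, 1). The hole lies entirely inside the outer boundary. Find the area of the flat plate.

Outer boundary:
Σ = (86) + (-7) + (7) + (34) = 120
Area = |Σ|/2 = 60.
Hole:
J→K: (6)(-1) − (7)(-2) = 8
K→L: (7)(1) − (4)(-1) = 11
L→J: (4)(-2) − (6)(1) = -14
Σ = 5
Area = |Σ|/2 = 2.5.
Net area = 60 − 2.5 = 57.5.

57.5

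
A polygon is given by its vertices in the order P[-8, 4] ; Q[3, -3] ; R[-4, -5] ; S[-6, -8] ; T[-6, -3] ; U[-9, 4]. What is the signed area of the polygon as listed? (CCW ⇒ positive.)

Apply the shoelace (surveyor's) formula: 2A = Σ (x_i·y_{i+1} − x_{i+1}·y_i), indices taken mod 6.
Σ = (12) + (-27) + (2) + (-30) + (-51) + (-4) = -98
Signed area = Σ/2 = -49 (negative ⇒ clockwise traversal).

-49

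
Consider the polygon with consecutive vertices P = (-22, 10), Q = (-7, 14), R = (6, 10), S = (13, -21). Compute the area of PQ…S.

490

P→Q: (-22)(14) − (-7)(10) = -238
Q→R: (-7)(10) − (6)(14) = -154
R→S: (6)(-21) − (13)(10) = -256
S→P: (13)(10) − (-22)(-21) = -332
Σ = -980
Area = |Σ|/2 = 490.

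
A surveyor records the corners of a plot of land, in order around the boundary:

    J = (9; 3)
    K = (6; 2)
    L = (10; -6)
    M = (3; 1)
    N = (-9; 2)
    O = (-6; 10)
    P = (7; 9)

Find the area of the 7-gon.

137.5

Apply the shoelace (surveyor's) formula: 2A = Σ (x_i·y_{i+1} − x_{i+1}·y_i), indices taken mod 7.
Σ = (0) + (-56) + (28) + (15) + (-78) + (-124) + (-60) = -275
Area = |Σ|/2 = 137.5.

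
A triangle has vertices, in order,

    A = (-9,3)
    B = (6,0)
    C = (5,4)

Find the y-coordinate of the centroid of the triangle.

7/3

Apply the shoelace (surveyor's) formula. First the cross-terms c_i = x_i·y_{i+1} − x_{i+1}·y_i:
  -18, 24, 51  ⇒  2A = 57, A = 28.5.
Then Σ (y_i + y_{i+1})·c_i = 399, so ȳ = 399 / (6·28.5) = 7/3.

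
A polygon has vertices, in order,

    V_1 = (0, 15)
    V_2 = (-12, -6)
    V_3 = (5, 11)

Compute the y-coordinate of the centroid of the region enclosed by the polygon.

20/3

Apply the surveyor's formula. First the cross-terms c_i = x_i·y_{i+1} − x_{i+1}·y_i:
  180, -102, 75  ⇒  2A = 153, A = 76.5.
Then Σ (y_i + y_{i+1})·c_i = 3060, so ȳ = 3060 / (6·76.5) = 20/3.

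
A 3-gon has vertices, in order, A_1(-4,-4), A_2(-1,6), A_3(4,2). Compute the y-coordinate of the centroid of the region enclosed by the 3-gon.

4/3

Apply the shoelace formula. First the cross-terms c_i = x_i·y_{i+1} − x_{i+1}·y_i:
  -28, -26, -8  ⇒  2A = -62, A = -31.
Then Σ (y_i + y_{i+1})·c_i = -248, so ȳ = -248 / (6·(-31)) = 4/3.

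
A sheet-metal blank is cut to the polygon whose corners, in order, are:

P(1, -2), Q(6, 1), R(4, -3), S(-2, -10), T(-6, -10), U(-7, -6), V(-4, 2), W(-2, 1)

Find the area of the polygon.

Apply Gauss's area formula: 2A = Σ (x_i·y_{i+1} − x_{i+1}·y_i), indices taken mod 8.
Cross-terms: 13, -22, -46, -40, -34, -38, 0, 3  ⇒  Σ = -164
Area = |Σ|/2 = 82.

82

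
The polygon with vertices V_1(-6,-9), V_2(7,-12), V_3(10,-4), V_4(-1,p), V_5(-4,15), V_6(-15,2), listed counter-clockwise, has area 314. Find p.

Write out the shoelace sum; only the two edges meeting at V_4 involve p:
2·Area = [(10·p − (-1)·(-4)) + ((-1)·15 − (-4)·p)] + 591
       = 14·p + 572 = 628
⇒ p = 4.

4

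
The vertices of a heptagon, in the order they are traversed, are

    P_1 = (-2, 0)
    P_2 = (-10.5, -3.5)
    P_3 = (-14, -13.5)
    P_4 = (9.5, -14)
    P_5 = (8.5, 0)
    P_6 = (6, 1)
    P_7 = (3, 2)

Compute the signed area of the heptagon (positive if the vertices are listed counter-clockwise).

Σ = (7) + (92.75) + (324.25) + (119) + (8.5) + (9) + (4) = 564.5
Signed area = Σ/2 = 282.25 (positive ⇒ counter-clockwise traversal).

282.25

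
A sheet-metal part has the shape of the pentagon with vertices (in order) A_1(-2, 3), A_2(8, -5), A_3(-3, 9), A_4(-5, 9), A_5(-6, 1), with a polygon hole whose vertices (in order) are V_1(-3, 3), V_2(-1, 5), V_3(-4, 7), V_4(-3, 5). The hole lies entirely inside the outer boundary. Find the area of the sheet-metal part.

Outer boundary:
Apply the surveyor's formula: 2A = Σ (x_i·y_{i+1} − x_{i+1}·y_i), indices taken mod 5.
Σ = (-14) + (57) + (18) + (49) + (-16) = 94
Area = |Σ|/2 = 47.
Hole:
Σ = (-12) + (13) + (1) + (6) = 8
Area = |Σ|/2 = 4.
Net area = 47 − 4 = 43.

43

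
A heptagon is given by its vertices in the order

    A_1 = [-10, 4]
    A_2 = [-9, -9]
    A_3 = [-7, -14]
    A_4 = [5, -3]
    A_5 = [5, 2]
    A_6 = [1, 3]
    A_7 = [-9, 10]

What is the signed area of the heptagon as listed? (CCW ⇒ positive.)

Σ = (126) + (63) + (91) + (25) + (13) + (37) + (64) = 419
Signed area = Σ/2 = 209.5 (positive ⇒ counter-clockwise traversal).

209.5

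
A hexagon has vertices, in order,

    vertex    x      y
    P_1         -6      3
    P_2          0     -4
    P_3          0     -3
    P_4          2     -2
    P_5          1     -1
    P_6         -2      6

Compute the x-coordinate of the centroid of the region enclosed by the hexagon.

-47/24

Apply Gauss's area formula. First the cross-terms c_i = x_i·y_{i+1} − x_{i+1}·y_i:
  24, 0, 6, 0, 4, 30  ⇒  2A = 64, A = 32.
Then Σ (x_i + x_{i+1})·c_i = -376, so x̄ = -376 / (6·32) = -47/24.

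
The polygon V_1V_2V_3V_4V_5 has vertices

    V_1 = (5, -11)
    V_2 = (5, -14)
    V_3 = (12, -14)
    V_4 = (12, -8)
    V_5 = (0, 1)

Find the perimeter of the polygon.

44

|V_1V_2| = √((0)² + (-3)²) = √9 = 3
|V_2V_3| = √((7)² + (0)²) = √49 = 7
|V_3V_4| = √((0)² + (6)²) = √36 = 6
|V_4V_5| = √((-12)² + (9)²) = √225 = 15
|V_5V_1| = √((5)² + (-12)²) = √169 = 13
Perimeter = 3 + 7 + 6 + 15 + 13 = 44.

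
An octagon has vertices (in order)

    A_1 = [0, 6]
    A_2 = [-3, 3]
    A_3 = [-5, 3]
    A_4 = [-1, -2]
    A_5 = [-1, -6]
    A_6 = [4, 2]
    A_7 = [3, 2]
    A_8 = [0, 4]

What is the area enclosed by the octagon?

Apply the shoelace (surveyor's) formula: 2A = Σ (x_i·y_{i+1} − x_{i+1}·y_i), indices taken mod 8.
Σ = (18) + (6) + (13) + (4) + (22) + (2) + (12) + (0) = 77
Area = |Σ|/2 = 38.5.

38.5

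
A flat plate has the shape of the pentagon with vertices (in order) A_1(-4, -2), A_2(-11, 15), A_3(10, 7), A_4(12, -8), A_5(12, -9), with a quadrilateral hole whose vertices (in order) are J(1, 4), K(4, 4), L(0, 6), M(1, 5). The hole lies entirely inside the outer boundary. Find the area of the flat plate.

Outer boundary:
Apply the surveyor's formula: 2A = Σ (x_i·y_{i+1} − x_{i+1}·y_i), indices taken mod 5.
A_1→A_2: (-4)(15) − (-11)(-2) = -82
A_2→A_3: (-11)(7) − (10)(15) = -227
A_3→A_4: (10)(-8) − (12)(7) = -164
A_4→A_5: (12)(-9) − (12)(-8) = -12
A_5→A_1: (12)(-2) − (-4)(-9) = -60
Σ = -545
Area = |Σ|/2 = 272.5.
Hole:
Apply the shoelace formula: 2A = Σ (x_i·y_{i+1} − x_{i+1}·y_i), indices taken mod 4.
Σ = (-12) + (24) + (-6) + (-1) = 5
Area = |Σ|/2 = 2.5.
Net area = 272.5 − 2.5 = 270.

270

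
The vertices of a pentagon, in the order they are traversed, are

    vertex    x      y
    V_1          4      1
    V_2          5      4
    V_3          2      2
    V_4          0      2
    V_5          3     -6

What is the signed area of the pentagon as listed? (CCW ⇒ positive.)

Apply the shoelace formula: 2A = Σ (x_i·y_{i+1} − x_{i+1}·y_i), indices taken mod 5.
Cross-terms: 11, 2, 4, -6, 27  ⇒  Σ = 38
Signed area = Σ/2 = 19 (positive ⇒ counter-clockwise traversal).

19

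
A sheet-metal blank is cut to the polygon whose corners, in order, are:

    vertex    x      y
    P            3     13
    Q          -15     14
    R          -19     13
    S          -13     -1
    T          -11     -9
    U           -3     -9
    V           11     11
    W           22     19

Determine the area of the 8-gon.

Apply the surveyor's formula: 2A = Σ (x_i·y_{i+1} − x_{i+1}·y_i), indices taken mod 8.
P→Q: (3)(14) − (-15)(13) = 237
Q→R: (-15)(13) − (-19)(14) = 71
R→S: (-19)(-1) − (-13)(13) = 188
S→T: (-13)(-9) − (-11)(-1) = 106
T→U: (-11)(-9) − (-3)(-9) = 72
U→V: (-3)(11) − (11)(-9) = 66
V→W: (11)(19) − (22)(11) = -33
W→P: (22)(13) − (3)(19) = 229
Σ = 936
Area = |Σ|/2 = 468.

468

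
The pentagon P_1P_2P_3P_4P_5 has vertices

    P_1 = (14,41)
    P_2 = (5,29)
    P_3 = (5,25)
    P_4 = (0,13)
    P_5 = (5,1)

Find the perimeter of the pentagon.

|P_1P_2| = √((-9)² + (-12)²) = √225 = 15
|P_2P_3| = √((0)² + (-4)²) = √16 = 4
|P_3P_4| = √((-5)² + (-12)²) = √169 = 13
|P_4P_5| = √((5)² + (-12)²) = √169 = 13
|P_5P_1| = √((9)² + (40)²) = √1681 = 41
Perimeter = 15 + 4 + 13 + 13 + 41 = 86.

86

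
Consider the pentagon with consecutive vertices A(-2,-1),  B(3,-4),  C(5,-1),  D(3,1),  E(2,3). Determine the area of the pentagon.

Apply Gauss's area formula: 2A = Σ (x_i·y_{i+1} − x_{i+1}·y_i), indices taken mod 5.
Σ = (11) + (17) + (8) + (7) + (4) = 47
Area = |Σ|/2 = 23.5.

23.5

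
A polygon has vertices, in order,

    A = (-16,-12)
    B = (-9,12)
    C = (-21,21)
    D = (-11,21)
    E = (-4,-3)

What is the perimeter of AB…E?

90

|AB| = √((7)² + (24)²) = √625 = 25
|BC| = √((-12)² + (9)²) = √225 = 15
|CD| = √((10)² + (0)²) = √100 = 10
|DE| = √((7)² + (-24)²) = √625 = 25
|EA| = √((-12)² + (-9)²) = √225 = 15
Perimeter = 25 + 15 + 10 + 25 + 15 = 90.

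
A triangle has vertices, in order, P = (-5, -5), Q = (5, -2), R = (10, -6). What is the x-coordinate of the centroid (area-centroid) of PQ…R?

Apply Gauss's area formula. First the cross-terms c_i = x_i·y_{i+1} − x_{i+1}·y_i:
  35, -10, -80  ⇒  2A = -55, A = -27.5.
Then Σ (x_i + x_{i+1})·c_i = -550, so x̄ = -550 / (6·(-27.5)) = 10/3.

10/3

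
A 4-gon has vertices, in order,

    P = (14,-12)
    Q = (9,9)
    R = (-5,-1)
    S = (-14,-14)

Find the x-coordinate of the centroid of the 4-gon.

97/45

Apply the shoelace formula. First the cross-terms c_i = x_i·y_{i+1} − x_{i+1}·y_i:
  234, 36, 56, 364  ⇒  2A = 690, A = 345.
Then Σ (x_i + x_{i+1})·c_i = 4462, so x̄ = 4462 / (6·345) = 97/45.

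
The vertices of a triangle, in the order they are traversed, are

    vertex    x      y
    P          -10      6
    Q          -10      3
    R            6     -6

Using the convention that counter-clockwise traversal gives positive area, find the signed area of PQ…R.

P→Q: (-10)(3) − (-10)(6) = 30
Q→R: (-10)(-6) − (6)(3) = 42
R→P: (6)(6) − (-10)(-6) = -24
Σ = 48
Signed area = Σ/2 = 24 (positive ⇒ counter-clockwise traversal).

24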